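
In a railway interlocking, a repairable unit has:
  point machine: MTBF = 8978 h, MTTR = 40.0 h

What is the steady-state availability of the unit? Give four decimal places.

0.9956

A(point machine) = MTBF/(MTBF+MTTR) = 8978/(8978+40.0) = 0.9956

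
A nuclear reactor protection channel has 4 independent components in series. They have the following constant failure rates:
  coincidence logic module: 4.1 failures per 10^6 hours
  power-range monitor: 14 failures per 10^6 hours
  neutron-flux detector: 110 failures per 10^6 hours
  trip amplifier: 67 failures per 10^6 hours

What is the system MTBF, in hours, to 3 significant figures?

Series of exponential components: λ_sys = Σ λ_i
λ_sys = 0.0000041 + 0.000014 + 0.00011 + 0.000067 = 1.9510e-04 /h
MTBF = 1 / λ_sys = 5130 h

5130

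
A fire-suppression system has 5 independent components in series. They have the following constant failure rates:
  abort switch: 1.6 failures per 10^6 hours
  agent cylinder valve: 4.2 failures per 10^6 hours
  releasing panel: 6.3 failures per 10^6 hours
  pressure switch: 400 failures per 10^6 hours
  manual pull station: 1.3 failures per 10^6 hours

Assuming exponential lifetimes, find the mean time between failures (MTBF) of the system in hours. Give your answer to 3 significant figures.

2420

Series of exponential components: λ_sys = Σ λ_i
λ_sys = 0.0000016 + 0.0000042 + 0.0000063 + 0.00040 + 0.0000013 = 4.1340e-04 /h
MTBF = 1 / λ_sys = 2420 h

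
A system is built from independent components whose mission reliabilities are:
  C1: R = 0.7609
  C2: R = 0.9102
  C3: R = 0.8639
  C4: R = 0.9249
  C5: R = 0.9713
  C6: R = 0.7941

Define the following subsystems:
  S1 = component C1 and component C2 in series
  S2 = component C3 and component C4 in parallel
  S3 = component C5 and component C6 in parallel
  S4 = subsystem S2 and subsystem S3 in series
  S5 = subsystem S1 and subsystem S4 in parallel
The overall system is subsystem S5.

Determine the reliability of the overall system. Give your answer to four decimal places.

Series (C1 and C2): 0.760900 × 0.910200 = 0.692571
Parallel (C3 and C4): 1 − (1 − 0.863900)(1 − 0.924900) = 0.989779
Parallel (C5 and C6): 1 − (1 − 0.971300)(1 − 0.794100) = 0.994091
Series ([0.989779] and [0.994091]): 0.989779 × 0.994091 = 0.983930
Parallel ([0.692571] and [0.983930]): 1 − (1 − 0.692571)(1 − 0.983930) = 0.9951

0.9951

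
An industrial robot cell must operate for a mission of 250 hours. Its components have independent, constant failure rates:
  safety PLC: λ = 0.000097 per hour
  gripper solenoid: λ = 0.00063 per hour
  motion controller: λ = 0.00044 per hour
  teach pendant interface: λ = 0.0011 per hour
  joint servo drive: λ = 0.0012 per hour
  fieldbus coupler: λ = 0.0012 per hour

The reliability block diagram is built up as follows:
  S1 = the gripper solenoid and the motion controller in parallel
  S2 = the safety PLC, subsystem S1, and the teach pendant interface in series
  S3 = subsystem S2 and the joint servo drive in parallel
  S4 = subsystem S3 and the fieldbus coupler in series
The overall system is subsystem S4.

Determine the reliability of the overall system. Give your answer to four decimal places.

0.6890

R(safety PLC) = exp(−0.000097 × 250) = 0.976042
R(gripper solenoid) = exp(−0.00063 × 250) = 0.854277
R(motion controller) = exp(−0.00044 × 250) = 0.895834
R(teach pendant interface) = exp(−0.0011 × 250) = 0.759572
R(joint servo drive) = exp(−0.0012 × 250) = 0.740818
R(fieldbus coupler) = exp(−0.0012 × 250) = 0.740818
Parallel (gripper solenoid and motion controller): 1 − (1 − 0.854277)(1 − 0.895834) = 0.984821
Series (safety PLC, [0.984821], and teach pendant interface): 0.976042 × 0.984821 × 0.759572 = 0.730121
Parallel ([0.730121] and joint servo drive): 1 − (1 − 0.730121)(1 − 0.740818) = 0.930052
Series ([0.930052] and fieldbus coupler): 0.930052 × 0.740818 = 0.6890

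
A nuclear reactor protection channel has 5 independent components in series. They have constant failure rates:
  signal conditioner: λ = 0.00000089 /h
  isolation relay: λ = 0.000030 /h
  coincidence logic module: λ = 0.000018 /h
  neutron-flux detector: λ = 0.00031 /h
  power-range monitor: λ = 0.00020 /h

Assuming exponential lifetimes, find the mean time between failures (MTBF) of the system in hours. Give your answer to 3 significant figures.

Series of exponential components: λ_sys = Σ λ_i
λ_sys = 0.00000089 + 0.000030 + 0.000018 + 0.00031 + 0.00020 = 5.5889e-04 /h
MTBF = 1 / λ_sys = 1790 h

1790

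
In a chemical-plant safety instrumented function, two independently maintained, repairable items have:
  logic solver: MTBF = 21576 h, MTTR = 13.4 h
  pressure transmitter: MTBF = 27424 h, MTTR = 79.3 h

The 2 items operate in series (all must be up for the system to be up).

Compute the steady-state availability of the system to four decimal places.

A(logic solver) = MTBF/(MTBF+MTTR) = 21576/(21576+13.4) = 0.999379
A(pressure transmitter) = MTBF/(MTBF+MTTR) = 27424/(27424+79.3) = 0.997117
Series availability: 0.999379 × 0.997117 = 0.9965

0.9965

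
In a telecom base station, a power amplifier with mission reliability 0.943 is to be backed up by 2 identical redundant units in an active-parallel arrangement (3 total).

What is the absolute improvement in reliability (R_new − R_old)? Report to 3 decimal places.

R_before = 0.943
R_after = 1 − (1 − 0.943)^3 = 1.000
ΔR = 1.000 − 0.943 = 0.057

0.057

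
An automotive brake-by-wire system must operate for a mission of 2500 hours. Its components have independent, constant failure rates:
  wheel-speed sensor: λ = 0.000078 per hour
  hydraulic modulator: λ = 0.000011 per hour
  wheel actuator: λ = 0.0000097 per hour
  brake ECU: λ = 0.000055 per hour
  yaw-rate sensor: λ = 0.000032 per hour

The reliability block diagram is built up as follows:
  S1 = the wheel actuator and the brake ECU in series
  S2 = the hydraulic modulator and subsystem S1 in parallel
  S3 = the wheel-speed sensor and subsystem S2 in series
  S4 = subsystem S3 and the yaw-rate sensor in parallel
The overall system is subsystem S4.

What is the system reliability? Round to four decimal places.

0.9861

R(wheel-speed sensor) = exp(−0.000078 × 2500) = 0.822835
R(hydraulic modulator) = exp(−0.000011 × 2500) = 0.972875
R(wheel actuator) = exp(−0.0000097 × 2500) = 0.976042
R(brake ECU) = exp(−0.000055 × 2500) = 0.871534
R(yaw-rate sensor) = exp(−0.000032 × 2500) = 0.923116
Series (wheel actuator and brake ECU): 0.976042 × 0.871534 = 0.850654
Parallel (hydraulic modulator and [0.850654]): 1 − (1 − 0.972875)(1 − 0.850654) = 0.995949
Series (wheel-speed sensor and [0.995949]): 0.822835 × 0.995949 = 0.819502
Parallel ([0.819502] and yaw-rate sensor): 1 − (1 − 0.819502)(1 − 0.923116) = 0.9861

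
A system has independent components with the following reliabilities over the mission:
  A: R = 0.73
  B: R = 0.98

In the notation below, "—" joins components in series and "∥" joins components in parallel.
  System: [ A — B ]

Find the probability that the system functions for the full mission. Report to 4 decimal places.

0.7154

Series (A and B): 0.730000 × 0.980000 = 0.7154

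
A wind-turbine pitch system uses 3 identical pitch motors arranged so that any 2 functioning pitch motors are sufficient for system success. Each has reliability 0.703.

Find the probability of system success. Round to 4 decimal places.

0.7878

R = Σ_{i=2}^{3} C(3,i) p^i (1−p)^{3−i} with p = 0.703
C(3,2)·0.703^2·0.297^1 = 0.440340
C(3,3)·0.703^3·0.297^0 = 0.347429
Sum = 0.7878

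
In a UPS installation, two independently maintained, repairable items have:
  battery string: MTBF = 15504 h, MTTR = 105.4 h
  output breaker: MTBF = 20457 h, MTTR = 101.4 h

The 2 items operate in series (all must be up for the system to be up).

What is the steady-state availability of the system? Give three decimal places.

0.988

A(battery string) = MTBF/(MTBF+MTTR) = 15504/(15504+105.4) = 0.993248
A(output breaker) = MTBF/(MTBF+MTTR) = 20457/(20457+101.4) = 0.995068
Series availability: 0.993248 × 0.995068 = 0.988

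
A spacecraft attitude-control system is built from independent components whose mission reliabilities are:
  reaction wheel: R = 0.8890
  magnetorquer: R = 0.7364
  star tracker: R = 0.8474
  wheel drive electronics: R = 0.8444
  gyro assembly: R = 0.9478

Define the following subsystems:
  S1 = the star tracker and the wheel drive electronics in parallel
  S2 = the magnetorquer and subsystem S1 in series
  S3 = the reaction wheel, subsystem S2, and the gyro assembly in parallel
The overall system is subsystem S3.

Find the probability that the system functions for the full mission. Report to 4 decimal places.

Parallel (star tracker and wheel drive electronics): 1 − (1 − 0.847400)(1 − 0.844400) = 0.976255
Series (magnetorquer and [0.976255]): 0.736400 × 0.976255 = 0.718914
Parallel (reaction wheel, [0.718914], and gyro assembly): 1 − (1 − 0.889000)(1 − 0.718914)(1 − 0.947800) = 0.9984

0.9984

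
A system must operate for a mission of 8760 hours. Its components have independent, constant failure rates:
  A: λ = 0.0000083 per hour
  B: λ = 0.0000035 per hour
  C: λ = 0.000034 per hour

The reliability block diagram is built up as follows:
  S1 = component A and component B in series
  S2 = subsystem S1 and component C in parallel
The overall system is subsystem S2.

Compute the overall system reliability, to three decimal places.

R(A) = exp(−0.0000083 × 8760) = 0.92987
R(B) = exp(−0.0000035 × 8760) = 0.96981
R(C) = exp(−0.000034 × 8760) = 0.74242
Series (A and B): 0.92987 × 0.96981 = 0.90180
Parallel ([0.90180] and C): 1 − (1 − 0.90180)(1 − 0.74242) = 0.975

0.975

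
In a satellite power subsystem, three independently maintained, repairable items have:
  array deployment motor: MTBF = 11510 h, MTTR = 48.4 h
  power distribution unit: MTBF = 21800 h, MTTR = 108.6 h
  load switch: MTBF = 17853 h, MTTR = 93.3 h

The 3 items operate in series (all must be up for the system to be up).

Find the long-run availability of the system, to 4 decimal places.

0.9857

A(array deployment motor) = MTBF/(MTBF+MTTR) = 11510/(11510+48.4) = 0.995813
A(power distribution unit) = MTBF/(MTBF+MTTR) = 21800/(21800+108.6) = 0.995043
A(load switch) = MTBF/(MTBF+MTTR) = 17853/(17853+93.3) = 0.994801
Series availability: 0.995813 × 0.995043 × 0.994801 = 0.9857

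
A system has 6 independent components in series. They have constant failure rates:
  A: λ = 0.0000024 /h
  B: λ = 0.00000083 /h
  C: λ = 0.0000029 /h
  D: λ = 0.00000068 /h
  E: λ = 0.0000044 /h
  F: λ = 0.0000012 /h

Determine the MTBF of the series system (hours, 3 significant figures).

Series of exponential components: λ_sys = Σ λ_i
λ_sys = 0.0000024 + 0.00000083 + 0.0000029 + 0.00000068 + 0.0000044 + 0.0000012 = 1.2410e-05 /h
MTBF = 1 / λ_sys = 80600 h

80600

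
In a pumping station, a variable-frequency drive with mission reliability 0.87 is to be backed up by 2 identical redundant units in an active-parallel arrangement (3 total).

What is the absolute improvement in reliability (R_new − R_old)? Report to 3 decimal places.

0.128

R_before = 0.87
R_after = 1 − (1 − 0.87)^3 = 0.998
ΔR = 0.998 − 0.87 = 0.128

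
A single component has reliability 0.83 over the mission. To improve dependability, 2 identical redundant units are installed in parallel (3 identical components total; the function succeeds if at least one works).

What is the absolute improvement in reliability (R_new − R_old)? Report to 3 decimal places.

R_before = 0.83
R_after = 1 − (1 − 0.83)^3 = 0.995
ΔR = 0.995 − 0.83 = 0.165

0.165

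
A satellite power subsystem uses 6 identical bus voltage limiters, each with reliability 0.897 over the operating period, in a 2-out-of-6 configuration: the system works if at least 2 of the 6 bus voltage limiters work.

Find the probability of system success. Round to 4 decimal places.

0.9999

R = Σ_{i=2}^{6} C(6,i) p^i (1−p)^{6−i} with p = 0.897
C(6,2)·0.897^2·0.103^4 = 0.001358
C(6,3)·0.897^3·0.103^3 = 0.015773
C(6,4)·0.897^4·0.103^2 = 0.103023
C(6,5)·0.897^5·0.103^1 = 0.358881
C(6,6)·0.897^6·0.103^0 = 0.520900
Sum = 0.9999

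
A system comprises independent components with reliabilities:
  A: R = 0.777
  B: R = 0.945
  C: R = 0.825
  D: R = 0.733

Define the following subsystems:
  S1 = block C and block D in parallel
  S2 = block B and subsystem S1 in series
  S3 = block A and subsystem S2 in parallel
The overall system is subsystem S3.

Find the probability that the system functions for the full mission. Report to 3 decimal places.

Parallel (C and D): 1 − (1 − 0.82500)(1 − 0.73300) = 0.95328
Series (B and [0.95328]): 0.94500 × 0.95328 = 0.90085
Parallel (A and [0.90085]): 1 − (1 − 0.77700)(1 − 0.90085) = 0.978

0.978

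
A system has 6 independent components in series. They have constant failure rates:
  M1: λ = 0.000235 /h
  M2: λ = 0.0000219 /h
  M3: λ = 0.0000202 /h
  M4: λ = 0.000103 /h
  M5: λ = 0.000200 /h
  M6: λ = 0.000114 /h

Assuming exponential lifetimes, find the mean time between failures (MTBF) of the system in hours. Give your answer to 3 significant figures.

1440

Series of exponential components: λ_sys = Σ λ_i
λ_sys = 0.000235 + 0.0000219 + 0.0000202 + 0.000103 + 0.000200 + 0.000114 = 6.9410e-04 /h
MTBF = 1 / λ_sys = 1440 h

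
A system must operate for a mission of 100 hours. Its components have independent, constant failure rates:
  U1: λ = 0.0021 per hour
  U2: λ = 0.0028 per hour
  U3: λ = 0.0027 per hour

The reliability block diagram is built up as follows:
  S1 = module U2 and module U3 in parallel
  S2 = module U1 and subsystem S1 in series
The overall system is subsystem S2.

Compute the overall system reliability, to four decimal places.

0.7637

R(U1) = exp(−0.0021 × 100) = 0.810584
R(U2) = exp(−0.0028 × 100) = 0.755784
R(U3) = exp(−0.0027 × 100) = 0.763379
Parallel (U2 and U3): 1 − (1 − 0.755784)(1 − 0.763379) = 0.942213
Series (U1 and [0.942213]): 0.810584 × 0.942213 = 0.7637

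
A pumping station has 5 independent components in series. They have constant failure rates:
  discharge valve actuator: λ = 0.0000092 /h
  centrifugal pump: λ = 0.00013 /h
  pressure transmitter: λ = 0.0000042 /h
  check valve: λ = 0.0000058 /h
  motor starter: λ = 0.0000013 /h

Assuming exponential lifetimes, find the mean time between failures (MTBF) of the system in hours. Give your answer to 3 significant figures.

Series of exponential components: λ_sys = Σ λ_i
λ_sys = 0.0000092 + 0.00013 + 0.0000042 + 0.0000058 + 0.0000013 = 1.5050e-04 /h
MTBF = 1 / λ_sys = 6640 h

6640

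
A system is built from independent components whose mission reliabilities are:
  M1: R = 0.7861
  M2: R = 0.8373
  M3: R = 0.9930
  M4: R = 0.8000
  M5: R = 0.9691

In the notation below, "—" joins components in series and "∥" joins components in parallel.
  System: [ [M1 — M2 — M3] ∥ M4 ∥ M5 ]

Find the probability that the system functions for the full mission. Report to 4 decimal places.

0.9979

Series (M1, M2, and M3): 0.786100 × 0.837300 × 0.993000 = 0.653594
Parallel ([0.653594], M4, and M5): 1 − (1 − 0.653594)(1 − 0.800000)(1 − 0.969100) = 0.9979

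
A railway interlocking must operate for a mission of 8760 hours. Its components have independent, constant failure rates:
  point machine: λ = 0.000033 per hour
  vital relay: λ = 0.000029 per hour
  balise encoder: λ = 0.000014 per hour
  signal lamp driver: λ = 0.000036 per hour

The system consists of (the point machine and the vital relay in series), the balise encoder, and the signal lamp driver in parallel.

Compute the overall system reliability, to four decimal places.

0.9869

R(point machine) = exp(−0.000033 × 8760) = 0.748952
R(vital relay) = exp(−0.000029 × 8760) = 0.775661
R(balise encoder) = exp(−0.000014 × 8760) = 0.884582
R(signal lamp driver) = exp(−0.000036 × 8760) = 0.729526
Series (point machine and vital relay): 0.748952 × 0.775661 = 0.580933
Parallel ([0.580933], balise encoder, and signal lamp driver): 1 − (1 − 0.580933)(1 − 0.884582)(1 − 0.729526) = 0.9869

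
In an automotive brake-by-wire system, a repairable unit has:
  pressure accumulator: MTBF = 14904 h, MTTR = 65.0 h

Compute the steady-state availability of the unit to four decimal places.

0.9957

A(pressure accumulator) = MTBF/(MTBF+MTTR) = 14904/(14904+65.0) = 0.9957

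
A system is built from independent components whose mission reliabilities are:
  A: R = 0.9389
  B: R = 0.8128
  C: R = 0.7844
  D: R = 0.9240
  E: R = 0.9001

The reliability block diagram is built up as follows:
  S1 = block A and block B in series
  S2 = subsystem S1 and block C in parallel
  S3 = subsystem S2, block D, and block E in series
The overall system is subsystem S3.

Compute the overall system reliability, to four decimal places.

0.7892

Series (A and B): 0.938900 × 0.812800 = 0.763138
Parallel ([0.763138] and C): 1 − (1 − 0.763138)(1 − 0.784400) = 0.948933
Series ([0.948933], D, and E): 0.948933 × 0.924000 × 0.900100 = 0.7892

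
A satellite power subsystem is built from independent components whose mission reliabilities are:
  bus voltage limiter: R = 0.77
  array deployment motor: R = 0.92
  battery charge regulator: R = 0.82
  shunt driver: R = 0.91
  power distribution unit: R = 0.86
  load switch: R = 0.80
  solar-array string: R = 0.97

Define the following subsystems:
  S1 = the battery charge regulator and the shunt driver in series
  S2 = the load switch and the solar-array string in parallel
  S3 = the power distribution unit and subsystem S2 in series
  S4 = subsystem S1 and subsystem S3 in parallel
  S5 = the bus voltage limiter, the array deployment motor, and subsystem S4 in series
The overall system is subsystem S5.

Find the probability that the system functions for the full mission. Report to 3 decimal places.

0.682

Series (battery charge regulator and shunt driver): 0.82000 × 0.91000 = 0.74620
Parallel (load switch and solar-array string): 1 − (1 − 0.80000)(1 − 0.97000) = 0.99400
Series (power distribution unit and [0.99400]): 0.86000 × 0.99400 = 0.85484
Parallel ([0.74620] and [0.85484]): 1 − (1 − 0.74620)(1 − 0.85484) = 0.96316
Series (bus voltage limiter, array deployment motor, and [0.96316]): 0.77000 × 0.92000 × 0.96316 = 0.682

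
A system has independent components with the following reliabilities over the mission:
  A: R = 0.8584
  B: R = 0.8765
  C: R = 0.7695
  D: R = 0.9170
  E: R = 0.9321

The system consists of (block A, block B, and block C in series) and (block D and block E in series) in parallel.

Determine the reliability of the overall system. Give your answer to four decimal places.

0.9388

Series (A, B, and C): 0.858400 × 0.876500 × 0.769500 = 0.578962
Series (D and E): 0.917000 × 0.932100 = 0.854736
Parallel ([0.578962] and [0.854736]): 1 − (1 − 0.578962)(1 − 0.854736) = 0.9388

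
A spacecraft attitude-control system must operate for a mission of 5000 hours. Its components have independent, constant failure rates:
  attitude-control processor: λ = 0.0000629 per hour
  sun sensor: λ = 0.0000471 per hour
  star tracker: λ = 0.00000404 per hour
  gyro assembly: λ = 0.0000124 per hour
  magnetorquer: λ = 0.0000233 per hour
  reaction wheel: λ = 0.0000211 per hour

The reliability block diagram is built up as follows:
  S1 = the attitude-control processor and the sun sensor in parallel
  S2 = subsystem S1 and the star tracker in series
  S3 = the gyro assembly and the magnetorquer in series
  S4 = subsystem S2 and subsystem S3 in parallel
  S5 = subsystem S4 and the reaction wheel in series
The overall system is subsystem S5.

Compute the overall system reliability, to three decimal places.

R(attitude-control processor) = exp(−0.0000629 × 5000) = 0.73015
R(sun sensor) = exp(−0.0000471 × 5000) = 0.79018
R(star tracker) = exp(−0.00000404 × 5000) = 0.98000
R(gyro assembly) = exp(−0.0000124 × 5000) = 0.93988
R(magnetorquer) = exp(−0.0000233 × 5000) = 0.89003
R(reaction wheel) = exp(−0.0000211 × 5000) = 0.89987
Parallel (attitude-control processor and sun sensor): 1 − (1 − 0.73015)(1 − 0.79018) = 0.94338
Series ([0.94338] and star tracker): 0.94338 × 0.98000 = 0.92451
Series (gyro assembly and magnetorquer): 0.93988 × 0.89003 = 0.83652
Parallel ([0.92451] and [0.83652]): 1 − (1 − 0.92451)(1 − 0.83652) = 0.98766
Series ([0.98766] and reaction wheel): 0.98766 × 0.89987 = 0.889

0.889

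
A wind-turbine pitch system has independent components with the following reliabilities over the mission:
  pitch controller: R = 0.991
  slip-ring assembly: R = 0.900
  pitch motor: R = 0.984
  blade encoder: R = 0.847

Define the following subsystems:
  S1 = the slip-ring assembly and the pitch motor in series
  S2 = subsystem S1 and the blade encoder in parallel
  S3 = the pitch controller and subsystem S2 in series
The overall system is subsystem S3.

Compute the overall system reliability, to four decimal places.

0.9737

Series (slip-ring assembly and pitch motor): 0.900000 × 0.984000 = 0.885600
Parallel ([0.885600] and blade encoder): 1 − (1 − 0.885600)(1 − 0.847000) = 0.982497
Series (pitch controller and [0.982497]): 0.991000 × 0.982497 = 0.9737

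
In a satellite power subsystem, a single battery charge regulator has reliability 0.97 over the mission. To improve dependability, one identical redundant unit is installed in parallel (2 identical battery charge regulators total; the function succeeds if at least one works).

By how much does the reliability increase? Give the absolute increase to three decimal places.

0.029

R_before = 0.97
R_after = 1 − (1 − 0.97)^2 = 0.999
ΔR = 0.999 − 0.97 = 0.029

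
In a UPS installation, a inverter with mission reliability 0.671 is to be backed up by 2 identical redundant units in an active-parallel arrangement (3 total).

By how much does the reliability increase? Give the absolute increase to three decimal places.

R_before = 0.671
R_after = 1 − (1 − 0.671)^3 = 0.964
ΔR = 0.964 − 0.671 = 0.293

0.293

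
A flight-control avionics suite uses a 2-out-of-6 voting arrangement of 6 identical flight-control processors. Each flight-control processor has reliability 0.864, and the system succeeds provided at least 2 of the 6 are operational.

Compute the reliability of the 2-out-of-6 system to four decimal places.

R = Σ_{i=2}^{6} C(6,i) p^i (1−p)^{6−i} with p = 0.864
C(6,2)·0.864^2·0.136^4 = 0.003831
C(6,3)·0.864^3·0.136^3 = 0.032448
C(6,4)·0.864^4·0.136^2 = 0.154605
C(6,5)·0.864^5·0.136^1 = 0.392879
C(6,6)·0.864^6·0.136^0 = 0.415990
Sum = 0.9998

0.9998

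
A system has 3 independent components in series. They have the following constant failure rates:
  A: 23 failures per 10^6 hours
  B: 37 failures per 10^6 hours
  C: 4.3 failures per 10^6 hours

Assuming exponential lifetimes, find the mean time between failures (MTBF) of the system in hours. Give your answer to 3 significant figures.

Series of exponential components: λ_sys = Σ λ_i
λ_sys = 0.000023 + 0.000037 + 0.0000043 = 6.4300e-05 /h
MTBF = 1 / λ_sys = 15600 h

15600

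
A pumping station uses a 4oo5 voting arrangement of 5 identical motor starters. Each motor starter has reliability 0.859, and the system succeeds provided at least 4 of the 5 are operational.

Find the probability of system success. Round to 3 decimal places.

R = Σ_{i=4}^{5} C(5,i) p^i (1−p)^{5−i} with p = 0.859
C(5,4)·0.859^4·0.141^1 = 0.38385
C(5,5)·0.859^5·0.141^0 = 0.46770
Sum = 0.852

0.852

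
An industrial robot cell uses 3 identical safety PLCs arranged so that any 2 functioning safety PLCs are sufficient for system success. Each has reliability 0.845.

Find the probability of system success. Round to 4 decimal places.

0.9354

R = Σ_{i=2}^{3} C(3,i) p^i (1−p)^{3−i} with p = 0.845
C(3,2)·0.845^2·0.155^1 = 0.332022
C(3,3)·0.845^3·0.155^0 = 0.603351
Sum = 0.9354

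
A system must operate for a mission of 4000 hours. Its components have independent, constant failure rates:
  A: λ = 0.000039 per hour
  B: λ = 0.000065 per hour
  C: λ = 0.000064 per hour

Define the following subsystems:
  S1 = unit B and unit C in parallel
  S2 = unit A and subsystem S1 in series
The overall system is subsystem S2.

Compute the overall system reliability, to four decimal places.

R(A) = exp(−0.000039 × 4000) = 0.855559
R(B) = exp(−0.000065 × 4000) = 0.771052
R(C) = exp(−0.000064 × 4000) = 0.774142
Parallel (B and C): 1 − (1 − 0.771052)(1 − 0.774142) = 0.948290
Series (A and [0.948290]): 0.855559 × 0.948290 = 0.8113

0.8113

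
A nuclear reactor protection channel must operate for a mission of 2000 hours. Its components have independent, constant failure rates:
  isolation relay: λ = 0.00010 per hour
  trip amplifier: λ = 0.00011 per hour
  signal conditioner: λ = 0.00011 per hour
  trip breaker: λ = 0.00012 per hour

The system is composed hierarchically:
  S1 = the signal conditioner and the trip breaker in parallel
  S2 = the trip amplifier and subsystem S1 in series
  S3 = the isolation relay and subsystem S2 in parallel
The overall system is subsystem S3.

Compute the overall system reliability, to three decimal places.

0.958

R(isolation relay) = exp(−0.00010 × 2000) = 0.81873
R(trip amplifier) = exp(−0.00011 × 2000) = 0.80252
R(signal conditioner) = exp(−0.00011 × 2000) = 0.80252
R(trip breaker) = exp(−0.00012 × 2000) = 0.78663
Parallel (signal conditioner and trip breaker): 1 − (1 − 0.80252)(1 − 0.78663) = 0.95786
Series (trip amplifier and [0.95786]): 0.80252 × 0.95786 = 0.76870
Parallel (isolation relay and [0.76870]): 1 − (1 − 0.81873)(1 − 0.76870) = 0.958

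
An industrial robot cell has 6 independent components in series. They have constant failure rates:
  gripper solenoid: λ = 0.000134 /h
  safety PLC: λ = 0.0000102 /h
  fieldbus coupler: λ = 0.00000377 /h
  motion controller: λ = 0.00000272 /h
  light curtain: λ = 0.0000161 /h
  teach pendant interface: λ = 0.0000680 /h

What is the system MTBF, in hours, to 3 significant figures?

Series of exponential components: λ_sys = Σ λ_i
λ_sys = 0.000134 + 0.0000102 + 0.00000377 + 0.00000272 + 0.0000161 + 0.0000680 = 2.3479e-04 /h
MTBF = 1 / λ_sys = 4260 h

4260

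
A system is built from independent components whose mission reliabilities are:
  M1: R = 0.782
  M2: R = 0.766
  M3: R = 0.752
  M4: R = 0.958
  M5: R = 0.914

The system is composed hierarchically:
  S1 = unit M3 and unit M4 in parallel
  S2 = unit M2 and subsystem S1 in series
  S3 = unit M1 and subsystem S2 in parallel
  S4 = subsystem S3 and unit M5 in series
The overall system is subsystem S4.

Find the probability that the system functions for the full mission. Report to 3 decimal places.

0.866

Parallel (M3 and M4): 1 − (1 − 0.75200)(1 − 0.95800) = 0.98958
Series (M2 and [0.98958]): 0.76600 × 0.98958 = 0.75802
Parallel (M1 and [0.75802]): 1 − (1 − 0.78200)(1 − 0.75802) = 0.94725
Series ([0.94725] and M5): 0.94725 × 0.91400 = 0.866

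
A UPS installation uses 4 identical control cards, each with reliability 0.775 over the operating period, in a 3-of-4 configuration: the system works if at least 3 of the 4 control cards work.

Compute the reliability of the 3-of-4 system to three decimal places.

R = Σ_{i=3}^{4} C(4,i) p^i (1−p)^{4−i} with p = 0.775
C(4,3)·0.775^3·0.225^1 = 0.41894
C(4,4)·0.775^4·0.225^0 = 0.36075
Sum = 0.780

0.780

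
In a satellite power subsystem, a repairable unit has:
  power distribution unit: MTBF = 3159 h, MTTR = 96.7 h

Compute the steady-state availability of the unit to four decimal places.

0.9703

A(power distribution unit) = MTBF/(MTBF+MTTR) = 3159/(3159+96.7) = 0.9703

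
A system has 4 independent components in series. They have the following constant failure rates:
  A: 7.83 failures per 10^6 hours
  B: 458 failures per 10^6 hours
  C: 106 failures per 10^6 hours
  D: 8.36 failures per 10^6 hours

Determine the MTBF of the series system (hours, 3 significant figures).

Series of exponential components: λ_sys = Σ λ_i
λ_sys = 0.00000783 + 0.000458 + 0.000106 + 0.00000836 = 5.8019e-04 /h
MTBF = 1 / λ_sys = 1720 h

1720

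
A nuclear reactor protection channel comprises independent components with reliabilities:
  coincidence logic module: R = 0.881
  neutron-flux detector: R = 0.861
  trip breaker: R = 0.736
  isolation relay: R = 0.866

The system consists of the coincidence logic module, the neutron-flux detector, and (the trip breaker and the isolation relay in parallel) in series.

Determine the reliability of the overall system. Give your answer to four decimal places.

Parallel (trip breaker and isolation relay): 1 − (1 − 0.736000)(1 − 0.866000) = 0.964624
Series (coincidence logic module, neutron-flux detector, and [0.964624]): 0.881000 × 0.861000 × 0.964624 = 0.7317

0.7317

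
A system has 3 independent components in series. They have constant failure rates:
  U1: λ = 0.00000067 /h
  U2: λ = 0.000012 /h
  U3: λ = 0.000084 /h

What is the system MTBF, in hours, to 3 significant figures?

Series of exponential components: λ_sys = Σ λ_i
λ_sys = 0.00000067 + 0.000012 + 0.000084 = 9.6670e-05 /h
MTBF = 1 / λ_sys = 10300 h

10300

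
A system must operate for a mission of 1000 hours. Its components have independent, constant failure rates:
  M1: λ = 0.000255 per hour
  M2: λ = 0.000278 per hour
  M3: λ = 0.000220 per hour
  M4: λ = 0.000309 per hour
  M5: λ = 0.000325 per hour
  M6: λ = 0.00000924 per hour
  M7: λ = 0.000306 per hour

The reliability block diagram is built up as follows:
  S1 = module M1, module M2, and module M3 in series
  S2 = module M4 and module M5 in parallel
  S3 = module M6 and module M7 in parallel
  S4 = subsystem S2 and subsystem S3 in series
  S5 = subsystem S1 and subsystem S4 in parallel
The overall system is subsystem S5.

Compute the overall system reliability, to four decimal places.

R(M1) = exp(−0.000255 × 1000) = 0.774916
R(M2) = exp(−0.000278 × 1000) = 0.757297
R(M3) = exp(−0.000220 × 1000) = 0.802519
R(M4) = exp(−0.000309 × 1000) = 0.734181
R(M5) = exp(−0.000325 × 1000) = 0.722527
R(M6) = exp(−0.00000924 × 1000) = 0.990803
R(M7) = exp(−0.000306 × 1000) = 0.736387
Series (M1, M2, and M3): 0.774916 × 0.757297 × 0.802519 = 0.470952
Parallel (M4 and M5): 1 − (1 − 0.734181)(1 − 0.722527) = 0.926242
Parallel (M6 and M7): 1 − (1 − 0.990803)(1 − 0.736387) = 0.997576
Series ([0.926242] and [0.997576]): 0.926242 × 0.997576 = 0.923997
Parallel ([0.470952] and [0.923997]): 1 − (1 − 0.470952)(1 − 0.923997) = 0.9598

0.9598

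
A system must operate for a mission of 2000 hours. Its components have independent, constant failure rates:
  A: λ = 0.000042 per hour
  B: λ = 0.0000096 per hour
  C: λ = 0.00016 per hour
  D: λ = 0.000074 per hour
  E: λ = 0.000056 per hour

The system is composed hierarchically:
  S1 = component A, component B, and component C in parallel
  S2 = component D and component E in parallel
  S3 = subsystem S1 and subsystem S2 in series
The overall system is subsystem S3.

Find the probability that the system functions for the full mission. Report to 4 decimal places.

R(A) = exp(−0.000042 × 2000) = 0.919431
R(B) = exp(−0.0000096 × 2000) = 0.980983
R(C) = exp(−0.00016 × 2000) = 0.726149
R(D) = exp(−0.000074 × 2000) = 0.862431
R(E) = exp(−0.000056 × 2000) = 0.894044
Parallel (A, B, and C): 1 − (1 − 0.919431)(1 − 0.980983)(1 − 0.726149) = 0.999580
Parallel (D and E): 1 − (1 − 0.862431)(1 − 0.894044) = 0.985424
Series ([0.999580] and [0.985424]): 0.999580 × 0.985424 = 0.9850

0.9850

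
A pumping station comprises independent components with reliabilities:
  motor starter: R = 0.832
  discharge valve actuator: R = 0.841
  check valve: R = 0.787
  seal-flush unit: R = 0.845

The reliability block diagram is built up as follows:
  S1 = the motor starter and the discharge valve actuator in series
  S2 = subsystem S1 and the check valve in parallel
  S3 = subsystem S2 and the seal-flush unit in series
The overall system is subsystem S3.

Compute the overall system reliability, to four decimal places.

Series (motor starter and discharge valve actuator): 0.832000 × 0.841000 = 0.699712
Parallel ([0.699712] and check valve): 1 − (1 − 0.699712)(1 − 0.787000) = 0.936039
Series ([0.936039] and seal-flush unit): 0.936039 × 0.845000 = 0.7910

0.7910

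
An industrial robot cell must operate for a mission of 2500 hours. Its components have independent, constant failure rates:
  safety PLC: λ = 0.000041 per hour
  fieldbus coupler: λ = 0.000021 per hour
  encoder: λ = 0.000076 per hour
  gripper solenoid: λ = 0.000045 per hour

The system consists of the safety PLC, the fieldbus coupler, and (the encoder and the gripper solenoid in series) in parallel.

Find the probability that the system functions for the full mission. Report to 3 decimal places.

0.999

R(safety PLC) = exp(−0.000041 × 2500) = 0.90258
R(fieldbus coupler) = exp(−0.000021 × 2500) = 0.94885
R(encoder) = exp(−0.000076 × 2500) = 0.82696
R(gripper solenoid) = exp(−0.000045 × 2500) = 0.89360
Series (encoder and gripper solenoid): 0.82696 × 0.89360 = 0.73897
Parallel (safety PLC, fieldbus coupler, and [0.73897]): 1 − (1 − 0.90258)(1 − 0.94885)(1 − 0.73897) = 0.999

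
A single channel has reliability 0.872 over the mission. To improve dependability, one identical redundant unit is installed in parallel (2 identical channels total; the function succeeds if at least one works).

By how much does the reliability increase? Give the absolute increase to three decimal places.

0.112

R_before = 0.872
R_after = 1 − (1 − 0.872)^2 = 0.984
ΔR = 0.984 − 0.872 = 0.112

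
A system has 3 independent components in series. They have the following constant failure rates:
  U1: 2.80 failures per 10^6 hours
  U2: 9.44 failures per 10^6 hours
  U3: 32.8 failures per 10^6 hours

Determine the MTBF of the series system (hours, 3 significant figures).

22200

Series of exponential components: λ_sys = Σ λ_i
λ_sys = 0.00000280 + 0.00000944 + 0.0000328 = 4.5040e-05 /h
MTBF = 1 / λ_sys = 22200 h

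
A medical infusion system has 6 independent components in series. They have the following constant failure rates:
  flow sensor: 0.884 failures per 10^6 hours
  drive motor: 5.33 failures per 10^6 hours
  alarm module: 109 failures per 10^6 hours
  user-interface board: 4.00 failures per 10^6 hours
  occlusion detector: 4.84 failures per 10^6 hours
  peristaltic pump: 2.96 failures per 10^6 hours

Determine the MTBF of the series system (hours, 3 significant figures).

Series of exponential components: λ_sys = Σ λ_i
λ_sys = 0.000000884 + 0.00000533 + 0.000109 + 0.00000400 + 0.00000484 + 0.00000296 = 1.2701e-04 /h
MTBF = 1 / λ_sys = 7870 h

7870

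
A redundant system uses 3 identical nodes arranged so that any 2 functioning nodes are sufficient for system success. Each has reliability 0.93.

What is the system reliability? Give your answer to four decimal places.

0.9860

R = Σ_{i=2}^{3} C(3,i) p^i (1−p)^{3−i} with p = 0.93
C(3,2)·0.93^2·0.07^1 = 0.181629
C(3,3)·0.93^3·0.07^0 = 0.804357
Sum = 0.9860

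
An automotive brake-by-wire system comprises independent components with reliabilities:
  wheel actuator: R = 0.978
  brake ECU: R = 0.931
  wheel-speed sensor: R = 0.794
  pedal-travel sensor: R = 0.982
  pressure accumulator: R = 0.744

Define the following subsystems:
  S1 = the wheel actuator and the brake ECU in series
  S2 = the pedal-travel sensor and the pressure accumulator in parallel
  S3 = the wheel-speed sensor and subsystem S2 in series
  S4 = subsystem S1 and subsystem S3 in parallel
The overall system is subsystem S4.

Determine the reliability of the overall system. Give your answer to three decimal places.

0.981

Series (wheel actuator and brake ECU): 0.97800 × 0.93100 = 0.91052
Parallel (pedal-travel sensor and pressure accumulator): 1 − (1 − 0.98200)(1 − 0.74400) = 0.99539
Series (wheel-speed sensor and [0.99539]): 0.79400 × 0.99539 = 0.79034
Parallel ([0.91052] and [0.79034]): 1 − (1 − 0.91052)(1 − 0.79034) = 0.981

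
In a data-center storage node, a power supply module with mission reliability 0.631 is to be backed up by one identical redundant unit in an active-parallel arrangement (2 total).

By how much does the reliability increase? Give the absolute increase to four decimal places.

R_before = 0.631
R_after = 1 − (1 − 0.631)^2 = 0.8638
ΔR = 0.8638 − 0.631 = 0.2328

0.2328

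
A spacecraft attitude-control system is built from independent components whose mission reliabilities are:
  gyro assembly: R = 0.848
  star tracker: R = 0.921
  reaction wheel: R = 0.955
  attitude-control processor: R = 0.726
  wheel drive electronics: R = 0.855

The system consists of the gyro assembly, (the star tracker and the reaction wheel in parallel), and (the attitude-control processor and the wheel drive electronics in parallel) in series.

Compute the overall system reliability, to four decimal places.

Parallel (star tracker and reaction wheel): 1 − (1 − 0.921000)(1 − 0.955000) = 0.996445
Parallel (attitude-control processor and wheel drive electronics): 1 − (1 − 0.726000)(1 − 0.855000) = 0.960270
Series (gyro assembly, [0.996445], and [0.960270]): 0.848000 × 0.996445 × 0.960270 = 0.8114

0.8114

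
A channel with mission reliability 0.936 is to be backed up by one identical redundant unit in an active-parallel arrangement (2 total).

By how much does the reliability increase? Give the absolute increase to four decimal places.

R_before = 0.936
R_after = 1 − (1 − 0.936)^2 = 0.9959
ΔR = 0.9959 − 0.936 = 0.0599

0.0599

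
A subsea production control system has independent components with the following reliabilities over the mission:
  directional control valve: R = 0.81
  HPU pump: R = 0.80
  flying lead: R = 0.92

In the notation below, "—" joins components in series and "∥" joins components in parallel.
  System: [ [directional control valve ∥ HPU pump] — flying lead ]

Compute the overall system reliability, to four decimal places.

0.8850

Parallel (directional control valve and HPU pump): 1 − (1 − 0.810000)(1 − 0.800000) = 0.962000
Series ([0.962000] and flying lead): 0.962000 × 0.920000 = 0.8850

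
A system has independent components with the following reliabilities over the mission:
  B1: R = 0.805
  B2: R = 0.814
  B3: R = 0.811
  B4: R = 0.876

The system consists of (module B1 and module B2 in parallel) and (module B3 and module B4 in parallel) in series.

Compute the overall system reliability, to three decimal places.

Parallel (B1 and B2): 1 − (1 − 0.80500)(1 − 0.81400) = 0.96373
Parallel (B3 and B4): 1 − (1 − 0.81100)(1 − 0.87600) = 0.97656
Series ([0.96373] and [0.97656]): 0.96373 × 0.97656 = 0.941

0.941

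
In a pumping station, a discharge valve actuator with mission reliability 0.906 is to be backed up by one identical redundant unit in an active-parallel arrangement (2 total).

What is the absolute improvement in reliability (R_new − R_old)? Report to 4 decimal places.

0.0852

R_before = 0.906
R_after = 1 − (1 − 0.906)^2 = 0.9912
ΔR = 0.9912 − 0.906 = 0.0852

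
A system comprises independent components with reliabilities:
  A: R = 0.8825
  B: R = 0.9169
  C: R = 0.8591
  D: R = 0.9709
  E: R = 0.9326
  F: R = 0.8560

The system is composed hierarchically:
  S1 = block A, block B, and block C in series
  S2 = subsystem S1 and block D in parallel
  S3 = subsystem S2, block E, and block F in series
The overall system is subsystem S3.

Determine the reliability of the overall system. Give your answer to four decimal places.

0.7912

Series (A, B, and C): 0.882500 × 0.916900 × 0.859100 = 0.695153
Parallel ([0.695153] and D): 1 − (1 − 0.695153)(1 − 0.970900) = 0.991129
Series ([0.991129], E, and F): 0.991129 × 0.932600 × 0.856000 = 0.7912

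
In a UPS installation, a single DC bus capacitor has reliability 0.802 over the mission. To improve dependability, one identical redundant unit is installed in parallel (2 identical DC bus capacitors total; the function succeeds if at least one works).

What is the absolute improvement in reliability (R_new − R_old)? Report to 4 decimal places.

R_before = 0.802
R_after = 1 − (1 − 0.802)^2 = 0.9608
ΔR = 0.9608 − 0.802 = 0.1588

0.1588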